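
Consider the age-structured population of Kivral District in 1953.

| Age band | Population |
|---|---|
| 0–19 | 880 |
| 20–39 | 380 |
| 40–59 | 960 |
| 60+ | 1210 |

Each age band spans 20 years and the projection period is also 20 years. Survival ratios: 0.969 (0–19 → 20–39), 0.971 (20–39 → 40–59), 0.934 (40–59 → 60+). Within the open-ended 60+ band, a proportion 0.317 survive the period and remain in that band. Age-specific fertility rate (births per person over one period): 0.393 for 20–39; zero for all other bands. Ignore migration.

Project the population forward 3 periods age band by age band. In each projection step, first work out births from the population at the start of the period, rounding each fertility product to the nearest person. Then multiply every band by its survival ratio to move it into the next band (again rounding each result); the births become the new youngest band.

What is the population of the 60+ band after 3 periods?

1011

Period 1.
Births: 380 × 0.393 = 149
20–39: 880 × 0.969 = 853
40–59: 380 × 0.971 = 369
60+: 960 × 0.934 + 1210 × 0.317 = 897 + 384 = 1281
Population now: 0–19=149, 20–39=853, 40–59=369, 60+=1281
Period 2.
Births: 853 × 0.393 = 335
20–39: 149 × 0.969 = 144
40–59: 853 × 0.971 = 828
60+: 369 × 0.934 + 1281 × 0.317 = 345 + 406 = 751
Population now: 0–19=335, 20–39=144, 40–59=828, 60+=751
Period 3.
Births: 144 × 0.393 = 57
20–39: 335 × 0.969 = 325
40–59: 144 × 0.971 = 140
60+: 828 × 0.934 + 751 × 0.317 = 773 + 238 = 1011
Population now: 0–19=57, 20–39=325, 40–59=140, 60+=1011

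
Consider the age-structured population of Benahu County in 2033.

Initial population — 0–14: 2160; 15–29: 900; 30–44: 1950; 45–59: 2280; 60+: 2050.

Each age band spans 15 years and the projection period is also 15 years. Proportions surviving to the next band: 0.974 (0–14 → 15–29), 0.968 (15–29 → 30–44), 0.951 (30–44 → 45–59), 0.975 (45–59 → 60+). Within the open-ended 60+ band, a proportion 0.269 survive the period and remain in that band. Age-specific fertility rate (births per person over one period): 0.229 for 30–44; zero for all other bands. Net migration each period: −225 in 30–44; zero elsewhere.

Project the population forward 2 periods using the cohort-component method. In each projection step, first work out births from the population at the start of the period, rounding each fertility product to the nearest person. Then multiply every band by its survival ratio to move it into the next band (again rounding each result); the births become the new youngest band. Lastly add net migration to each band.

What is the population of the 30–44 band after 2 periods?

Period 1.
Births: 1950 × 0.229 = 447
15–29: 2160 × 0.974 = 2104
30–44: 900 × 0.968 = 871
45–59: 1950 × 0.951 = 1854
60+: 2280 × 0.975 + 2050 × 0.269 = 2223 + 551 = 2774
Net migration: 30–44 − 225 → 646
End of period: [447, 2104, 646, 1854, 2774]
Period 2.
Births: 646 × 0.229 = 148
15–29: 447 × 0.974 = 435
30–44: 2104 × 0.968 = 2037
45–59: 646 × 0.951 = 614
60+: 1854 × 0.975 + 2774 × 0.269 = 1808 + 746 = 2554
Net migration: 30–44 − 225 → 1812
End of period: [148, 435, 1812, 614, 2554]

1812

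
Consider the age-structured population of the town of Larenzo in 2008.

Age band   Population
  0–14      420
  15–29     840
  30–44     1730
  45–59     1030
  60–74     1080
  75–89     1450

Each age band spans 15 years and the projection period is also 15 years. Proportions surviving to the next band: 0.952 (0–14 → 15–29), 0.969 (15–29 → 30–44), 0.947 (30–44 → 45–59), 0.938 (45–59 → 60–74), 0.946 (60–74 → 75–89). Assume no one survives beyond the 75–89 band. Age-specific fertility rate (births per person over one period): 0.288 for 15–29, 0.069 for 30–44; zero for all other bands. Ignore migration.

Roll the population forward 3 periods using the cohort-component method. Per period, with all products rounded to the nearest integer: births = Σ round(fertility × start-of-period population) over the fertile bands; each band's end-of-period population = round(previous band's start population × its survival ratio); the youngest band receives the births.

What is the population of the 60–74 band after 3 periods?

Period 1.
Births: 840 × 0.288 = 242, 1730 × 0.069 = 119 — total 361
15–29: 420 × 0.952 = 400
30–44: 840 × 0.969 = 814
45–59: 1730 × 0.947 = 1638
60–74: 1030 × 0.938 = 966
75–89: 1080 × 0.946 = 1022
→ [361, 400, 814, 1638, 966, 1022]
Period 2.
Births: 400 × 0.288 = 115, 814 × 0.069 = 56 — total 171
15–29: 361 × 0.952 = 344
30–44: 400 × 0.969 = 388
45–59: 814 × 0.947 = 771
60–74: 1638 × 0.938 = 1536
75–89: 966 × 0.946 = 914
→ [171, 344, 388, 771, 1536, 914]
Period 3.
Births: 344 × 0.288 = 99, 388 × 0.069 = 27 — total 126
15–29: 171 × 0.952 = 163
30–44: 344 × 0.969 = 333
45–59: 388 × 0.947 = 367
60–74: 771 × 0.938 = 723
75–89: 1536 × 0.946 = 1453
→ [126, 163, 333, 367, 723, 1453]

723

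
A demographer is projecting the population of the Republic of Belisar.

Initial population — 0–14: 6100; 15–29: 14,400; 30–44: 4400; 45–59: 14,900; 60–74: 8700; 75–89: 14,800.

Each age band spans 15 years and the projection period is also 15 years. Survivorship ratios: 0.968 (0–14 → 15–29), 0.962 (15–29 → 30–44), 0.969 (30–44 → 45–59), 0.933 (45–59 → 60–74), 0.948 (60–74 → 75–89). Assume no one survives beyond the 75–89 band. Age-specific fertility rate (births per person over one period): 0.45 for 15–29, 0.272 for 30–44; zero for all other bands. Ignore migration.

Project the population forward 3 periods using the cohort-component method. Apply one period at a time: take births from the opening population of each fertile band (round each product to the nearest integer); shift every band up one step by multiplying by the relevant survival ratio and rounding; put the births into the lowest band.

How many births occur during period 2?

6425

Period 1.
Births: 14400 * 0.45 = 6480  |  4400 * 0.272 = 1197 → total 7677
15–29: 6100 * 0.968 = 5905
30–44: 14400 * 0.962 = 13853
45–59: 4400 * 0.969 = 4264
60–74: 14900 * 0.933 = 13902
75–89: 8700 * 0.948 = 8248
End of period: [7677, 5905, 13853, 4264, 13902, 8248]
Period 2.
Births: 5905 * 0.45 = 2657  |  13853 * 0.272 = 3768 → total 6425
15–29: 7677 * 0.968 = 7431
30–44: 5905 * 0.962 = 5681
45–59: 13853 * 0.969 = 13424
60–74: 4264 * 0.933 = 3978
75–89: 13902 * 0.948 = 13179
End of period: [6425, 7431, 5681, 13424, 3978, 13179]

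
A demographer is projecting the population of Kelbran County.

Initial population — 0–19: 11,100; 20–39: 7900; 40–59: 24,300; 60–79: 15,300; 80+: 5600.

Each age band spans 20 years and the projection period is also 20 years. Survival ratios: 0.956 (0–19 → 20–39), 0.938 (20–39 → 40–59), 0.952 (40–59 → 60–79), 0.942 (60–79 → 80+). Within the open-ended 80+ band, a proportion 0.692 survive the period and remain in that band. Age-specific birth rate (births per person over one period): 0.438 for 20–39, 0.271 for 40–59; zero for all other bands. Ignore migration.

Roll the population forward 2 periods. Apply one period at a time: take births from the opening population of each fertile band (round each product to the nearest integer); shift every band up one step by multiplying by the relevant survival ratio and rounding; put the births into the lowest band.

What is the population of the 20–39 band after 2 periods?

Period 1:
Births: 7900 * 0.438 = 3460  |  24300 * 0.271 = 6585 → total 10045
20–39: 11100 * 0.956 = 10612
40–59: 7900 * 0.938 = 7410
60–79: 24300 * 0.952 = 23134
80+: 15300 * 0.942 + 5600 * 0.692 = 14413 + 3875 = 18288
→ [10045, 10612, 7410, 23134, 18288]
Period 2:
Births: 10612 * 0.438 = 4648  |  7410 * 0.271 = 2008 → total 6656
20–39: 10045 * 0.956 = 9603
40–59: 10612 * 0.938 = 9954
60–79: 7410 * 0.952 = 7054
80+: 23134 * 0.942 + 18288 * 0.692 = 21792 + 12655 = 34447
→ [6656, 9603, 9954, 7054, 34447]

9603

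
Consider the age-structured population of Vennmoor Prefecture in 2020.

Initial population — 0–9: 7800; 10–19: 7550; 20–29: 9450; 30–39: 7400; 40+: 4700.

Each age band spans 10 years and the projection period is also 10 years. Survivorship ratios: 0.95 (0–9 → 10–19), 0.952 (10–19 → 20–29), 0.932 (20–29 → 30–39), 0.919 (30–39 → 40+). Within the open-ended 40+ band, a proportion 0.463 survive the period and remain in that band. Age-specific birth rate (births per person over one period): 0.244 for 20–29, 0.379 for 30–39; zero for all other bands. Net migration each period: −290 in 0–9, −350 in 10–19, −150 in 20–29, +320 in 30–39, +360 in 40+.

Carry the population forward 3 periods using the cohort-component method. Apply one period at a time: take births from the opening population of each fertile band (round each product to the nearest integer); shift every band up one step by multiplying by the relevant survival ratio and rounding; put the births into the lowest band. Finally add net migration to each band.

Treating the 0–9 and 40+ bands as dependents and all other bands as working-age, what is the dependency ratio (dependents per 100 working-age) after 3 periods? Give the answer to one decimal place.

(Groups numbered youngest = 1 to oldest = 5.)
— Period 1 —
Births: 9450 * 0.244 = 2306, 7400 * 0.379 = 2805 → 5111
Group 2: 7800 * 0.95 = 7410
Group 3: 7550 * 0.952 = 7188
Group 4: 9450 * 0.932 = 8807
Group 5: 7400 * 0.919 + 4700 * 0.463 = 6801 + 2176 = 8977
Net migration: Group 1 − 290 → 4821; Group 2 − 350 → 7060; Group 3 − 150 → 7038; Group 4 + 320 → 9127; Group 5 + 360 → 9337
→ [4821, 7060, 7038, 9127, 9337]
— Period 2 —
Births: 7038 * 0.244 = 1717, 9127 * 0.379 = 3459 → 5176
Group 2: 4821 * 0.95 = 4580
Group 3: 7060 * 0.952 = 6721
Group 4: 7038 * 0.932 = 6559
Group 5: 9127 * 0.919 + 9337 * 0.463 = 8388 + 4323 = 12711
Net migration: Group 1 − 290 → 4886; Group 2 − 350 → 4230; Group 3 − 150 → 6571; Group 4 + 320 → 6879; Group 5 + 360 → 13071
→ [4886, 4230, 6571, 6879, 13071]
— Period 3 —
Births: 6571 * 0.244 = 1603, 6879 * 0.379 = 2607 → 4210
Group 2: 4886 * 0.95 = 4642
Group 3: 4230 * 0.952 = 4027
Group 4: 6571 * 0.932 = 6124
Group 5: 6879 * 0.919 + 13071 * 0.463 = 6322 + 6052 = 12374
Net migration: Group 1 − 290 → 3920; Group 2 − 350 → 4292; Group 3 − 150 → 3877; Group 4 + 320 → 6444; Group 5 + 360 → 12734
→ [3920, 4292, 3877, 6444, 12734]
Dependents (band 0–9 + band 40+) = 3920 + 12734 = 16654; working-age = 14613; ratio = 16654/14613 × 100 = 114.0

114.0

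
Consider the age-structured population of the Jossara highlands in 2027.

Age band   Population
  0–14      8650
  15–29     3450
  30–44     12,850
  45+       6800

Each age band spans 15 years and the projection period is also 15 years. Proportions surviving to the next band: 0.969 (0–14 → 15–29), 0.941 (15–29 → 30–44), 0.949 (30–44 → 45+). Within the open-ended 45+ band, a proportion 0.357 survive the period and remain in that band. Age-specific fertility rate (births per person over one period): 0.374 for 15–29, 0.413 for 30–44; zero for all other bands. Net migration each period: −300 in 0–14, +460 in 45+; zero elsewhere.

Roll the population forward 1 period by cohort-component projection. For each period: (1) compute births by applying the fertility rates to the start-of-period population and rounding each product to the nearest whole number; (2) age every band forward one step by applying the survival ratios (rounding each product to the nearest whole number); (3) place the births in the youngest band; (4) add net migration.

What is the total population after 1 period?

Period 1:
Births: 3450 * 0.374 = 1290  |  12850 * 0.413 = 5307 → 6597
15–29: 8650 * 0.969 = 8382
30–44: 3450 * 0.941 = 3246
45+: 12850 * 0.949 + 6800 * 0.357 = 12195 + 2428 = 14623
Net migration: 0–14 − 300 → 6297; 45+ + 460 → 15083
Population now: 0–14=6297, 15–29=8382, 30–44=3246, 45+=15083
Total after period 1: 6297 + 8382 + 3246 + 15083 = 33008

33008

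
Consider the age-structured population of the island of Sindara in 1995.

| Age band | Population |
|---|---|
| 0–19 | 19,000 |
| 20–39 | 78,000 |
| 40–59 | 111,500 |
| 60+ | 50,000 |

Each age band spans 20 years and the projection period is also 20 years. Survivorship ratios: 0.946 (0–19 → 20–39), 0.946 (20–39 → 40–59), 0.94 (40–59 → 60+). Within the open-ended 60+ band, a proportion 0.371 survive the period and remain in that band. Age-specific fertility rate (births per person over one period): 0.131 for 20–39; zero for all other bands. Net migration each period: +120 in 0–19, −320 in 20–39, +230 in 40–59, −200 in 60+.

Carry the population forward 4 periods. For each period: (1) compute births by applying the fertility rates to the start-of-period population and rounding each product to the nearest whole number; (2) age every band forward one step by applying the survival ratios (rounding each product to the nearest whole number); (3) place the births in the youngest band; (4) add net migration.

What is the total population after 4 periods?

— Period 1 —
Births: 78000 * 0.131 = 10218
20–39: 19000 * 0.946 = 17974
40–59: 78000 * 0.946 = 73788
60+: 111500 * 0.94 + 50000 * 0.371 = 104810 + 18550 = 123360
Net migration: 0–19 + 120 → 10338; 20–39 − 320 → 17654; 40–59 + 230 → 74018; 60+ − 200 → 123160
End of period: [10338, 17654, 74018, 123160]
— Period 2 —
Births: 17654 * 0.131 = 2313
20–39: 10338 * 0.946 = 9780
40–59: 17654 * 0.946 = 16701
60+: 74018 * 0.94 + 123160 * 0.371 = 69577 + 45692 = 115269
Net migration: 0–19 + 120 → 2433; 20–39 − 320 → 9460; 40–59 + 230 → 16931; 60+ − 200 → 115069
End of period: [2433, 9460, 16931, 115069]
— Period 3 —
Births: 9460 * 0.131 = 1239
20–39: 2433 * 0.946 = 2302
40–59: 9460 * 0.946 = 8949
60+: 16931 * 0.94 + 115069 * 0.371 = 15915 + 42691 = 58606
Net migration: 0–19 + 120 → 1359; 20–39 − 320 → 1982; 40–59 + 230 → 9179; 60+ − 200 → 58406
End of period: [1359, 1982, 9179, 58406]
— Period 4 —
Births: 1982 * 0.131 = 260
20–39: 1359 * 0.946 = 1286
40–59: 1982 * 0.946 = 1875
60+: 9179 * 0.94 + 58406 * 0.371 = 8628 + 21669 = 30297
Net migration: 0–19 + 120 → 380; 20–39 − 320 → 966; 40–59 + 230 → 2105; 60+ − 200 → 30097
End of period: [380, 966, 2105, 30097]
Total after period 4: 380 + 966 + 2105 + 30097 = 33548

33548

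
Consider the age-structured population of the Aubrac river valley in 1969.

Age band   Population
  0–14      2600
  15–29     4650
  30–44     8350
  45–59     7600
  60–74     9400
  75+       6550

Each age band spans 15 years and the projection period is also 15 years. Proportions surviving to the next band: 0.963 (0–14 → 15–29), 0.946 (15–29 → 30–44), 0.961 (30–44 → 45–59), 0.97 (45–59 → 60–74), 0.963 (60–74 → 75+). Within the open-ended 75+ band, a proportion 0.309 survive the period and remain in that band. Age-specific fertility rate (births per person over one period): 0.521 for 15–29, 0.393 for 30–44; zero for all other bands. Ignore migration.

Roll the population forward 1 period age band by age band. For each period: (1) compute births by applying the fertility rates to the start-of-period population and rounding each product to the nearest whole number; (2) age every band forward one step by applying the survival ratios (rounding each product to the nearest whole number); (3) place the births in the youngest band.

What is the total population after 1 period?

Let band 1 be 0–14 through band 6 = 75+.
Period 1:
Births: 4650 × 0.521 = 2423  |  8350 × 0.393 = 3282 → total 5705
Band 2: 2600 × 0.963 = 2504
Band 3: 4650 × 0.946 = 4399
Band 4: 8350 × 0.961 = 8024
Band 5: 7600 × 0.97 = 7372
Band 6: 9400 × 0.963 + 6550 × 0.309 = 9052 + 2024 = 11076
Population now: 0–14=5705, 15–29=2504, 30–44=4399, 45–59=8024, 60–74=7372, 75+=11076
Total after period 1: 5705 + 2504 + 4399 + 8024 + 7372 + 11076 = 39080

39080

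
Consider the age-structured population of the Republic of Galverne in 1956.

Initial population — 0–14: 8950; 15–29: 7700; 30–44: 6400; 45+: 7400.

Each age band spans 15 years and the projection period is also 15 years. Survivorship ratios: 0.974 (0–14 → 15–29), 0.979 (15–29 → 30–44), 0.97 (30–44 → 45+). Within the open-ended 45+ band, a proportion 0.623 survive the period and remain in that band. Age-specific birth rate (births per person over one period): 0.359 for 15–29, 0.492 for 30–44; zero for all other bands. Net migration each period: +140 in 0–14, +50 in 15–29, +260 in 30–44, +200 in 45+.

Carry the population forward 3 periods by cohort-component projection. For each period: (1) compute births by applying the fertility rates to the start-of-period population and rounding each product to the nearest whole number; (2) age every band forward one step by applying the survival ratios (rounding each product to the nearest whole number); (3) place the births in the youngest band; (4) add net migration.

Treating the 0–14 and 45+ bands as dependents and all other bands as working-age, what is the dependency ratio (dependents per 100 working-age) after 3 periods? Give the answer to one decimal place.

187.6

— Period 1 —
Births: 7700 × 0.359 = 2764 ; 6400 × 0.492 = 3149 ⇒ total 5913
15–29: 8950 × 0.974 = 8717
30–44: 7700 × 0.979 = 7538
45+: 6400 × 0.97 + 7400 × 0.623 = 6208 + 4610 = 10818
Net migration: 0–14 + 140 → 6053; 15–29 + 50 → 8767; 30–44 + 260 → 7798; 45+ + 200 → 11018
End of period: [6053, 8767, 7798, 11018]
— Period 2 —
Births: 8767 × 0.359 = 3147 ; 7798 × 0.492 = 3837 ⇒ total 6984
15–29: 6053 × 0.974 = 5896
30–44: 8767 × 0.979 = 8583
45+: 7798 × 0.97 + 11018 × 0.623 = 7564 + 6864 = 14428
Net migration: 0–14 + 140 → 7124; 15–29 + 50 → 5946; 30–44 + 260 → 8843; 45+ + 200 → 14628
End of period: [7124, 5946, 8843, 14628]
— Period 3 —
Births: 5946 × 0.359 = 2135 ; 8843 × 0.492 = 4351 ⇒ total 6486
15–29: 7124 × 0.974 = 6939
30–44: 5946 × 0.979 = 5821
45+: 8843 × 0.97 + 14628 × 0.623 = 8578 + 9113 = 17691
Net migration: 0–14 + 140 → 6626; 15–29 + 50 → 6989; 30–44 + 260 → 6081; 45+ + 200 → 17891
End of period: [6626, 6989, 6081, 17891]
Dependents (band 0–14 + band 45+) = 6626 + 17891 = 24517; working-age = 13070; ratio = 24517/13070 × 100 = 187.6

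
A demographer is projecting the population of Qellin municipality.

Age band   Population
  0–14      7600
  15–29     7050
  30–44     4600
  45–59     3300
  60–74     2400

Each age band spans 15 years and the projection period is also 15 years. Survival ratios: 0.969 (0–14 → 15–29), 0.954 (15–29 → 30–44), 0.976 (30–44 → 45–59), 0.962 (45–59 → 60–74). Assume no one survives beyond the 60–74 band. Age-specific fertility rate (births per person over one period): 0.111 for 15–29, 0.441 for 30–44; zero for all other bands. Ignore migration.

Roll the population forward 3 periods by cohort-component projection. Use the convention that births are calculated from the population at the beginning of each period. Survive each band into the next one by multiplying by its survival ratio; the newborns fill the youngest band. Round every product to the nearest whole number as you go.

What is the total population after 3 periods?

(Bands numbered youngest = 1 to oldest = 5.)
After projecting period 1:
Births: 7050 × 0.111 = 783  |  4600 × 0.441 = 2029 → 2812
Band 2: 7600 × 0.969 = 7364
Band 3: 7050 × 0.954 = 6726
Band 4: 4600 × 0.976 = 4490
Band 5: 3300 × 0.962 = 3175
→ [2812, 7364, 6726, 4490, 3175]
After projecting period 2:
Births: 7364 × 0.111 = 817  |  6726 × 0.441 = 2966 → 3783
Band 2: 2812 × 0.969 = 2725
Band 3: 7364 × 0.954 = 7025
Band 4: 6726 × 0.976 = 6565
Band 5: 4490 × 0.962 = 4319
→ [3783, 2725, 7025, 6565, 4319]
After projecting period 3:
Births: 2725 × 0.111 = 302  |  7025 × 0.441 = 3098 → 3400
Band 2: 3783 × 0.969 = 3666
Band 3: 2725 × 0.954 = 2600
Band 4: 7025 × 0.976 = 6856
Band 5: 6565 × 0.962 = 6316
→ [3400, 3666, 2600, 6856, 6316]
Total after period 3: 3400 + 3666 + 2600 + 6856 + 6316 = 22838

22838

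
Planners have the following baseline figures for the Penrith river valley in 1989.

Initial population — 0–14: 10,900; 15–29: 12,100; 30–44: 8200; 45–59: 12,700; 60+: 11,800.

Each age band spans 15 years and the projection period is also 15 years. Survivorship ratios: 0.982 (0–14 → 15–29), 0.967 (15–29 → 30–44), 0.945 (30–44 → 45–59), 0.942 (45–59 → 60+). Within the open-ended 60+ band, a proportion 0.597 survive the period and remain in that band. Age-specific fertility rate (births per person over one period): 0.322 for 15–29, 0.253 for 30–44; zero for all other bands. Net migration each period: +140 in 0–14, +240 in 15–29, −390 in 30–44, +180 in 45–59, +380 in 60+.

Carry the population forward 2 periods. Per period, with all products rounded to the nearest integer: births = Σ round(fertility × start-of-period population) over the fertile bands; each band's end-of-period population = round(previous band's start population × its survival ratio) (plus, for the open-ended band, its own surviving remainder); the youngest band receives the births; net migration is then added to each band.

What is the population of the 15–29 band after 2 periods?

(Groups numbered youngest = 1 to oldest = 5.)
[period 1]
Births: 12100 × 0.322 = 3896 ; 8200 × 0.253 = 2075 → 5971
Group 2: 10900 × 0.982 = 10704
Group 3: 12100 × 0.967 = 11701
Group 4: 8200 × 0.945 = 7749
Group 5: 12700 × 0.942 + 11800 × 0.597 = 11963 + 7045 = 19008
Net migration: Group 1 + 140 → 6111; Group 2 + 240 → 10944; Group 3 − 390 → 11311; Group 4 + 180 → 7929; Group 5 + 380 → 19388
Population now: 0–14=6111, 15–29=10944, 30–44=11311, 45–59=7929, 60+=19388
[period 2]
Births: 10944 × 0.322 = 3524 ; 11311 × 0.253 = 2862 → 6386
Group 2: 6111 × 0.982 = 6001
Group 3: 10944 × 0.967 = 10583
Group 4: 11311 × 0.945 = 10689
Group 5: 7929 × 0.942 + 19388 × 0.597 = 7469 + 11575 = 19044
Net migration: Group 1 + 140 → 6526; Group 2 + 240 → 6241; Group 3 − 390 → 10193; Group 4 + 180 → 10869; Group 5 + 380 → 19424
Population now: 0–14=6526, 15–29=6241, 30–44=10193, 45–59=10869, 60+=19424

6241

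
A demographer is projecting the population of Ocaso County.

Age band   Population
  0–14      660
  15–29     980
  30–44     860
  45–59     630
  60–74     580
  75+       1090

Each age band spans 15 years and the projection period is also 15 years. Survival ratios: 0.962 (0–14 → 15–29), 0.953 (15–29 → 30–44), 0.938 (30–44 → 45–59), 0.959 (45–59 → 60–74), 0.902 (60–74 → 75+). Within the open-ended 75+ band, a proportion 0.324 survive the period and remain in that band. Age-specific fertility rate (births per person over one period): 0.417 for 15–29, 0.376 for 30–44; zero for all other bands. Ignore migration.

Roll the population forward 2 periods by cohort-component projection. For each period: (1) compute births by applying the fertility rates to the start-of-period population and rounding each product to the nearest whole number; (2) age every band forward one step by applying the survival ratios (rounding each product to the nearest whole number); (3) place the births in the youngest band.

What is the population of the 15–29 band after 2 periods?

Period 1.
Births: 980 * 0.417 = 409, 860 * 0.376 = 323 → 732
15–29: 660 * 0.962 = 635
30–44: 980 * 0.953 = 934
45–59: 860 * 0.938 = 807
60–74: 630 * 0.959 = 604
75+: 580 * 0.902 + 1090 * 0.324 = 523 + 353 = 876
→ [732, 635, 934, 807, 604, 876]
Period 2.
Births: 635 * 0.417 = 265, 934 * 0.376 = 351 → 616
15–29: 732 * 0.962 = 704
30–44: 635 * 0.953 = 605
45–59: 934 * 0.938 = 876
60–74: 807 * 0.959 = 774
75+: 604 * 0.902 + 876 * 0.324 = 545 + 284 = 829
→ [616, 704, 605, 876, 774, 829]

704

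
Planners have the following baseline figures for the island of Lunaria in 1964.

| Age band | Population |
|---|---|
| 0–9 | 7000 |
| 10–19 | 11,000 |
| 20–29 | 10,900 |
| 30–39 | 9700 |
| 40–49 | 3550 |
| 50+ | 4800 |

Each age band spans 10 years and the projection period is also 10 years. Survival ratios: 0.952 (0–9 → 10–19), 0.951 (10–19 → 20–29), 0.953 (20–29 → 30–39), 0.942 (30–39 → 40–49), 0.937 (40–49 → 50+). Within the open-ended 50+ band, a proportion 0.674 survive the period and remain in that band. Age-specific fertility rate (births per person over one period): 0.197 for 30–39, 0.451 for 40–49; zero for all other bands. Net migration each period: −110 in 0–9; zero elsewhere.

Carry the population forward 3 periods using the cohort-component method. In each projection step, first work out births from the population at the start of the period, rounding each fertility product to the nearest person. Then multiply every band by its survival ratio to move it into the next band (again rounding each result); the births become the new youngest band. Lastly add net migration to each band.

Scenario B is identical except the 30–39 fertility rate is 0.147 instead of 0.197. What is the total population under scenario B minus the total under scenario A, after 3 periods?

-1432

Let group 1 be 0–9 through group 6 = 50+.
Period 1.
Births: 9700 × 0.197 = 1911  |  3550 × 0.451 = 1601 ⇒ total 3512
Group 2: 7000 × 0.952 = 6664
Group 3: 11000 × 0.951 = 10461
Group 4: 10900 × 0.953 = 10388
Group 5: 9700 × 0.942 = 9137
Group 6: 3550 × 0.937 + 4800 × 0.674 = 3326 + 3235 = 6561
Net migration: Group 1 − 110 → 3402
Population now: 0–9=3402, 10–19=6664, 20–29=10461, 30–39=10388, 40–49=9137, 50+=6561
Period 2.
Births: 10388 × 0.197 = 2046  |  9137 × 0.451 = 4121 ⇒ total 6167
Group 2: 3402 × 0.952 = 3239
Group 3: 6664 × 0.951 = 6337
Group 4: 10461 × 0.953 = 9969
Group 5: 10388 × 0.942 = 9785
Group 6: 9137 × 0.937 + 6561 × 0.674 = 8561 + 4422 = 12983
Net migration: Group 1 − 110 → 6057
Population now: 0–9=6057, 10–19=3239, 20–29=6337, 30–39=9969, 40–49=9785, 50+=12983
Period 3.
Births: 9969 × 0.197 = 1964  |  9785 × 0.451 = 4413 ⇒ total 6377
Group 2: 6057 × 0.952 = 5766
Group 3: 3239 × 0.951 = 3080
Group 4: 6337 × 0.953 = 6039
Group 5: 9969 × 0.942 = 9391
Group 6: 9785 × 0.937 + 12983 × 0.674 = 9169 + 8751 = 17920
Net migration: Group 1 − 110 → 6267
Population now: 0–9=6267, 10–19=5766, 20–29=3080, 30–39=6039, 40–49=9391, 50+=17920
Scenario A total after 3 periods: 48463
Scenario B projection —
Period 1.
Births: 9700 × 0.147 = 1426  |  3550 × 0.451 = 1601 ⇒ total 3027
Group 2: 7000 × 0.952 = 6664
Group 3: 11000 × 0.951 = 10461
Group 4: 10900 × 0.953 = 10388
Group 5: 9700 × 0.942 = 9137
Group 6: 3550 × 0.937 + 4800 × 0.674 = 3326 + 3235 = 6561
Net migration: Group 1 − 110 → 2917
Population now: 0–9=2917, 10–19=6664, 20–29=10461, 30–39=10388, 40–49=9137, 50+=6561
Period 2.
Births: 10388 × 0.147 = 1527  |  9137 × 0.451 = 4121 ⇒ total 5648
Group 2: 2917 × 0.952 = 2777
Group 3: 6664 × 0.951 = 6337
Group 4: 10461 × 0.953 = 9969
Group 5: 10388 × 0.942 = 9785
Group 6: 9137 × 0.937 + 6561 × 0.674 = 8561 + 4422 = 12983
Net migration: Group 1 − 110 → 5538
Population now: 0–9=5538, 10–19=2777, 20–29=6337, 30–39=9969, 40–49=9785, 50+=12983
Period 3.
Births: 9969 × 0.147 = 1465  |  9785 × 0.451 = 4413 ⇒ total 5878
Group 2: 5538 × 0.952 = 5272
Group 3: 2777 × 0.951 = 2641
Group 4: 6337 × 0.953 = 6039
Group 5: 9969 × 0.942 = 9391
Group 6: 9785 × 0.937 + 12983 × 0.674 = 9169 + 8751 = 17920
Net migration: Group 1 − 110 → 5768
Population now: 0–9=5768, 10–19=5272, 20–29=2641, 30–39=6039, 40–49=9391, 50+=17920
Scenario B total after 3 periods: 47031
Difference B − A = 47031 − 48463 = -1432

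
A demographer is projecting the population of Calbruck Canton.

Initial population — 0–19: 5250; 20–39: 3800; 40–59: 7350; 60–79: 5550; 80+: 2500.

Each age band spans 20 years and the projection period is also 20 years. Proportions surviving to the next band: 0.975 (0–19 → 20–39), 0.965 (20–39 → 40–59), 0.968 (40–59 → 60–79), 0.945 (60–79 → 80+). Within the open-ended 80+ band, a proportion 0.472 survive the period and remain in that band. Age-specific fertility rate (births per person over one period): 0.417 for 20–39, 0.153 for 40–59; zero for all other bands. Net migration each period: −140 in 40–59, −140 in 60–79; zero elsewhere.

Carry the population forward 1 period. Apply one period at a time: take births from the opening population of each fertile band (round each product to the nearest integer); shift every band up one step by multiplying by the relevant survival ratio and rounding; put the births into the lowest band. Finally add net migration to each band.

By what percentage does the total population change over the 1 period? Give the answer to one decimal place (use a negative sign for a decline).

1.3

Period 1.
Births: 3800 × 0.417 = 1585 ; 7350 × 0.153 = 1125 — total 2710
20–39: 5250 × 0.975 = 5119
40–59: 3800 × 0.965 = 3667
60–79: 7350 × 0.968 = 7115
80+: 5550 × 0.945 + 2500 × 0.472 = 5245 + 1180 = 6425
Net migration: 40–59 − 140 → 3527; 60–79 − 140 → 6975
Giving 2710 / 5119 / 3527 / 6975 / 6425.
Total: 24450 → 24756; change = 306; percentage change = 1.3%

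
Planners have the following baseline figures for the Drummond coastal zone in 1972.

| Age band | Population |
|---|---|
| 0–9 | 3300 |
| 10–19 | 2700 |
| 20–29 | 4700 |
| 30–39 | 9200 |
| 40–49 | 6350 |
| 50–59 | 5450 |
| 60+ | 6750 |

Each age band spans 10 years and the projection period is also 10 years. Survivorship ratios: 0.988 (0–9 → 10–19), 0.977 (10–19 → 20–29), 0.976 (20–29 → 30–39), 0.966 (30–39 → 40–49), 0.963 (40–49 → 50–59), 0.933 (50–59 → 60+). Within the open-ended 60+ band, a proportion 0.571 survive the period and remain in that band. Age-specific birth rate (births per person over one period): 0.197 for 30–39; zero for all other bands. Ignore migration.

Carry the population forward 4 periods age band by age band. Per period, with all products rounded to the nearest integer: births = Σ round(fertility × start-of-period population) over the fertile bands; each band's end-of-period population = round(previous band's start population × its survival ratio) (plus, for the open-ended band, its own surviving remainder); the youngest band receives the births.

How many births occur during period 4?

612

— Period 1 —
Births: 9200 × 0.197 = 1812
10–19: 3300 × 0.988 = 3260
20–29: 2700 × 0.977 = 2638
30–39: 4700 × 0.976 = 4587
40–49: 9200 × 0.966 = 8887
50–59: 6350 × 0.963 = 6115
60+: 5450 × 0.933 + 6750 × 0.571 = 5085 + 3854 = 8939
Population now: 0–9=1812, 10–19=3260, 20–29=2638, 30–39=4587, 40–49=8887, 50–59=6115, 60+=8939
— Period 2 —
Births: 4587 × 0.197 = 904
10–19: 1812 × 0.988 = 1790
20–29: 3260 × 0.977 = 3185
30–39: 2638 × 0.976 = 2575
40–49: 4587 × 0.966 = 4431
50–59: 8887 × 0.963 = 8558
60+: 6115 × 0.933 + 8939 × 0.571 = 5705 + 5104 = 10809
Population now: 0–9=904, 10–19=1790, 20–29=3185, 30–39=2575, 40–49=4431, 50–59=8558, 60+=10809
— Period 3 —
Births: 2575 × 0.197 = 507
10–19: 904 × 0.988 = 893
20–29: 1790 × 0.977 = 1749
30–39: 3185 × 0.976 = 3109
40–49: 2575 × 0.966 = 2487
50–59: 4431 × 0.963 = 4267
60+: 8558 × 0.933 + 10809 × 0.571 = 7985 + 6172 = 14157
Population now: 0–9=507, 10–19=893, 20–29=1749, 30–39=3109, 40–49=2487, 50–59=4267, 60+=14157
— Period 4 —
Births: 3109 × 0.197 = 612
10–19: 507 × 0.988 = 501
20–29: 893 × 0.977 = 872
30–39: 1749 × 0.976 = 1707
40–49: 3109 × 0.966 = 3003
50–59: 2487 × 0.963 = 2395
60+: 4267 × 0.933 + 14157 × 0.571 = 3981 + 8084 = 12065
Population now: 0–9=612, 10–19=501, 20–29=872, 30–39=1707, 40–49=3003, 50–59=2395, 60+=12065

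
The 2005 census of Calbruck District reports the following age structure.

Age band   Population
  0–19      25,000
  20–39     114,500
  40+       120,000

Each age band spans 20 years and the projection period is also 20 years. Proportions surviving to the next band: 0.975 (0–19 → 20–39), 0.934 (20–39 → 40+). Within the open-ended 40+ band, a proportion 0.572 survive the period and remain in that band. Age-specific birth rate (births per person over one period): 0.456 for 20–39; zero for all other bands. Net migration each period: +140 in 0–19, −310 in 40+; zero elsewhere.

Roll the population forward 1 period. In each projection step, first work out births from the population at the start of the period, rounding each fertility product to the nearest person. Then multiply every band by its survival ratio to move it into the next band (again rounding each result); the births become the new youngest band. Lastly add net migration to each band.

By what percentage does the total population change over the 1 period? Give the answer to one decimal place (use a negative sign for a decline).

-2.9

Let group 1 be 0–19 through group 3 = 40+.
After projecting period 1:
Births: 114500 * 0.456 = 52212
Group 2: 25000 * 0.975 = 24375
Group 3: 114500 * 0.934 + 120000 * 0.572 = 106943 + 68640 = 175583
Net migration: Group 1 + 140 → 52352; Group 3 − 310 → 175273
Giving 52352 / 24375 / 175273.
Total: 259500 → 252000; change = -7500; percentage change = -2.9%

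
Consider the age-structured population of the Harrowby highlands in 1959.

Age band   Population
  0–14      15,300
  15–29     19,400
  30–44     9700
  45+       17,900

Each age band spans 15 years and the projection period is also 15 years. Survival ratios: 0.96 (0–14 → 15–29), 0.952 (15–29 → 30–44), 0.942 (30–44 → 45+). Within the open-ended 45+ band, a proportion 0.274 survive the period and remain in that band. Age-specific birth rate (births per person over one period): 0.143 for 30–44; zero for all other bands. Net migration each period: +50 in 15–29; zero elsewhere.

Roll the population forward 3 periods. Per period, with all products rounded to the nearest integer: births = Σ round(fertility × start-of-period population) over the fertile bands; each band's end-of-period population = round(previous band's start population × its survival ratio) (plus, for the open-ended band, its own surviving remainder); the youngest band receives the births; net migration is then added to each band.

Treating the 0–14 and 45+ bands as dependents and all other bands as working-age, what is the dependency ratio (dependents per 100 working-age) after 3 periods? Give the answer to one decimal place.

539.5

(Bands numbered youngest = 1 to oldest = 4.)
Period 1.
Births: 9700 * 0.143 = 1387
Band 2: 15300 * 0.96 = 14688
Band 3: 19400 * 0.952 = 18469
Band 4: 9700 * 0.942 + 17900 * 0.274 = 9137 + 4905 = 14042
Net migration: Band 2 + 50 → 14738
→ [1387, 14738, 18469, 14042]
Period 2.
Births: 18469 * 0.143 = 2641
Band 2: 1387 * 0.96 = 1332
Band 3: 14738 * 0.952 = 14031
Band 4: 18469 * 0.942 + 14042 * 0.274 = 17398 + 3848 = 21246
Net migration: Band 2 + 50 → 1382
→ [2641, 1382, 14031, 21246]
Period 3.
Births: 14031 * 0.143 = 2006
Band 2: 2641 * 0.96 = 2535
Band 3: 1382 * 0.952 = 1316
Band 4: 14031 * 0.942 + 21246 * 0.274 = 13217 + 5821 = 19038
Net migration: Band 2 + 50 → 2585
→ [2006, 2585, 1316, 19038]
Dependents (band 0–14 + band 45+) = 2006 + 19038 = 21044; working-age = 3901; ratio = 21044/3901 × 100 = 539.5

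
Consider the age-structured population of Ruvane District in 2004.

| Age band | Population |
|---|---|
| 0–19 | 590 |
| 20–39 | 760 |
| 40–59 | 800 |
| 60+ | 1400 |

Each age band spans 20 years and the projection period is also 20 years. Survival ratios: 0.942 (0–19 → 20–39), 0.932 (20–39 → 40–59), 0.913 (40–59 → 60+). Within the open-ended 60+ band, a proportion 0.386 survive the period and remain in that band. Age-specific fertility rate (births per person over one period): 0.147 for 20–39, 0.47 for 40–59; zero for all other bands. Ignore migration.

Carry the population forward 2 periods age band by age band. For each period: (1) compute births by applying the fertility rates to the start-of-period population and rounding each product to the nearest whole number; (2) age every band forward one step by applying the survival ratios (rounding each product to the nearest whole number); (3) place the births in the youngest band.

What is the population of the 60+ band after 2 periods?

1136

Period 1:
Births: 760 * 0.147 = 112, 800 * 0.47 = 376 — total 488
20–39: 590 * 0.942 = 556
40–59: 760 * 0.932 = 708
60+: 800 * 0.913 + 1400 * 0.386 = 730 + 540 = 1270
Population now: 0–19=488, 20–39=556, 40–59=708, 60+=1270
Period 2:
Births: 556 * 0.147 = 82, 708 * 0.47 = 333 — total 415
20–39: 488 * 0.942 = 460
40–59: 556 * 0.932 = 518
60+: 708 * 0.913 + 1270 * 0.386 = 646 + 490 = 1136
Population now: 0–19=415, 20–39=460, 40–59=518, 60+=1136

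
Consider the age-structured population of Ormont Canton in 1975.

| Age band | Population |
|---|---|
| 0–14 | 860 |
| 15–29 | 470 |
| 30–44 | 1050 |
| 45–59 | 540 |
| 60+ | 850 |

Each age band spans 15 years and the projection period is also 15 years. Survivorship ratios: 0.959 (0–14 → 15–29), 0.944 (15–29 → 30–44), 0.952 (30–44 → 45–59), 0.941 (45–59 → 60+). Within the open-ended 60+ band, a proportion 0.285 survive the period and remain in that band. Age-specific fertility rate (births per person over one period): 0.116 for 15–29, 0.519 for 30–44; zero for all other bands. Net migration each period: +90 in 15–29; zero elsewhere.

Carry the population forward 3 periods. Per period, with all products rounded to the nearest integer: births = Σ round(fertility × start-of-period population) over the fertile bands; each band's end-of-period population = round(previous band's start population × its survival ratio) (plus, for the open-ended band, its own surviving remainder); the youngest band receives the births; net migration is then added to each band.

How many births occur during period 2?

336

(Bands numbered youngest = 1 to oldest = 5.)
After projecting period 1:
Births: 470 * 0.116 = 55 ; 1050 * 0.519 = 545 — total 600
Band 2: 860 * 0.959 = 825
Band 3: 470 * 0.944 = 444
Band 4: 1050 * 0.952 = 1000
Band 5: 540 * 0.941 + 850 * 0.285 = 508 + 242 = 750
Net migration: Band 2 + 90 → 915
Giving 600 / 915 / 444 / 1000 / 750.
After projecting period 2:
Births: 915 * 0.116 = 106 ; 444 * 0.519 = 230 — total 336
Band 2: 600 * 0.959 = 575
Band 3: 915 * 0.944 = 864
Band 4: 444 * 0.952 = 423
Band 5: 1000 * 0.941 + 750 * 0.285 = 941 + 214 = 1155
Net migration: Band 2 + 90 → 665
Giving 336 / 665 / 864 / 423 / 1155.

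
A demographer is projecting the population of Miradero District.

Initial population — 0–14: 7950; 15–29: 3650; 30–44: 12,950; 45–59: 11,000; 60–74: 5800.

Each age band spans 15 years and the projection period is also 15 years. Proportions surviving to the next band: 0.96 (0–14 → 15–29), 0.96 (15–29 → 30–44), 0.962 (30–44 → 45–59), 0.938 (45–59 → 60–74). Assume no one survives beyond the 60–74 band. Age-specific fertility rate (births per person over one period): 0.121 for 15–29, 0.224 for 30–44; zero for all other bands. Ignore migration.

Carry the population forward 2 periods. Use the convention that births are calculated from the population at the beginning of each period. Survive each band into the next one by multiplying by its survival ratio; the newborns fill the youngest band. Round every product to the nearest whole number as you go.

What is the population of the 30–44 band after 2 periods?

— Period 1 —
Births: 3650 × 0.121 = 442, 12950 × 0.224 = 2901 → 3343
15–29: 7950 × 0.96 = 7632
30–44: 3650 × 0.96 = 3504
45–59: 12950 × 0.962 = 12458
60–74: 11000 × 0.938 = 10318
Population now: 0–14=3343, 15–29=7632, 30–44=3504, 45–59=12458, 60–74=10318
— Period 2 —
Births: 7632 × 0.121 = 923, 3504 × 0.224 = 785 → 1708
15–29: 3343 × 0.96 = 3209
30–44: 7632 × 0.96 = 7327
45–59: 3504 × 0.962 = 3371
60–74: 12458 × 0.938 = 11686
Population now: 0–14=1708, 15–29=3209, 30–44=7327, 45–59=3371, 60–74=11686

7327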